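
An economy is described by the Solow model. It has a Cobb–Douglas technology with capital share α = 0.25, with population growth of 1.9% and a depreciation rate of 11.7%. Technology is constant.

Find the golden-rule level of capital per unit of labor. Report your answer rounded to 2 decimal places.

The golden rule sets f'(k) = n + δ, i.e. α·k^(α−1) = n + δ.
So k^(1−α) = α / (n + δ) = 0.25 / 0.136 = 1.8382.
k_gold = 1.8382^(1/0.75) ≈ 2.2518

k_gold ≈ 2.25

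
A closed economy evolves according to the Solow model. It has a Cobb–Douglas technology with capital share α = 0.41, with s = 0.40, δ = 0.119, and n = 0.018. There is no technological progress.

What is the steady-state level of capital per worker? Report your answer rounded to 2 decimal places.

In steady state, investment equals break-even investment: s·k^α = (n + δ)·k.
Rearranging, k^(1−α) = s / (n + δ).
k^0.59 = 0.40 / (0.018 + 0.119) = 0.40 / 0.137 = 2.9197
k* = 2.9197^(1/0.59) ≈ 6.1476

k* = 6.15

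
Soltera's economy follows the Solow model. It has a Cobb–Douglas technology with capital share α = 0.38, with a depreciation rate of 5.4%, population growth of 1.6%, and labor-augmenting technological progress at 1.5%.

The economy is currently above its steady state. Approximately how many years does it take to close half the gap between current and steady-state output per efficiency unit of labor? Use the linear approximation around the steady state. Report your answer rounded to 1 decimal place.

Near the steady state the convergence rate is λ = (1 − α)(n + g + δ).
λ = (1 − 0.38) × 0.085 = 0.62 × 0.085 = 0.0527
Half-life = ln 2 / λ = 0.6931 / 0.0527 ≈ 13.15 years

t_½ ≈ 13.2 years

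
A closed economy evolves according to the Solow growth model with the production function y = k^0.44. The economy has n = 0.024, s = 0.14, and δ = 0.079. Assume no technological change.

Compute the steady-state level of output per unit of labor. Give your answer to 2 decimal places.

Steady state requires s·f(k) = (n + δ)·k, i.e. s·k^α = (n + δ)·k.
Dividing both sides by k: k^(1−α) = s / (n + δ).
k^0.56 = 0.14 / (0.024 + 0.079) = 0.14 / 0.103 = 1.3592
k* = 1.3592^(1/0.56) ≈ 1.7298
y* = (k*)^α = 1.7298^0.44 ≈ 1.2727

y* ≈ 1.27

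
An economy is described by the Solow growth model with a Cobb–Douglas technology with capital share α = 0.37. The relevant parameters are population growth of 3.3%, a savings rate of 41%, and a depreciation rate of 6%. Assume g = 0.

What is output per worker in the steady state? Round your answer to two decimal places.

y* ≈ 2.39

At the steady state, Δk = 0, so s·k^α = (n + δ)·k.
Dividing both sides by k: k^(1−α) = s / (n + δ).
k^0.63 = 0.41 / (0.033 + 0.060) = 0.41 / 0.093 = 4.4086
k* = 4.4086^(1/0.63) ≈ 10.5366
y* = (k*)^α = 10.5366^0.37 ≈ 2.3900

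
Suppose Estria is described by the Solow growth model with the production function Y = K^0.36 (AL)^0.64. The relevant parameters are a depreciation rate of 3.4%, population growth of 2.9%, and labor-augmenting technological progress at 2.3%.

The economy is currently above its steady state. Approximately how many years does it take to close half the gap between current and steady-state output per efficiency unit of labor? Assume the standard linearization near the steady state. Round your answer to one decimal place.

Near the steady state the convergence rate is λ = (1 − α)(n + g + δ).
λ = (1 − 0.36) × 0.086 = 0.64 × 0.086 = 0.05504
Half-life = ln 2 / λ = 0.6931 / 0.05504 ≈ 12.59 years

about 12.6 years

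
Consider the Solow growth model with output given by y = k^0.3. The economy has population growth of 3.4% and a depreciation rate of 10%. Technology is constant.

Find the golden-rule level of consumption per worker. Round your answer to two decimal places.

c_gold ≈ 0.99

At the golden rule, f'(k) = n + δ, so α·k^(α−1) = n + δ and k_gold = (α/(n + δ))^(1/(1−α)).
k_gold = (0.3/0.134)^(1/0.7) = 2.2388^1.4286 ≈ 3.1625
c_gold = f(k_gold) − (n + δ)·k_gold = 1.4126 − 0.134×3.1625 ≈ 0.9888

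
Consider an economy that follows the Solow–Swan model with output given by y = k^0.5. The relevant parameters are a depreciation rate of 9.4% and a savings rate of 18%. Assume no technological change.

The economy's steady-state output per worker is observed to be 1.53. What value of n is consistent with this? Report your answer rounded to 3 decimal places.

At the steady state, Δk = 0, so s·k^α = (n + δ)·k.
Since y* = [s/(n + δ)]^(α/(1−α)), we have s/(n + δ) = (y*)^((1−α)/α) = 1.53^1 = 1.5300.
Therefore n + δ = s / 1.5300 = 0.18 / 1.5300 = 0.1176, so n = 0.1176 − 0.094 = 0.0236.

n ≈ 0.024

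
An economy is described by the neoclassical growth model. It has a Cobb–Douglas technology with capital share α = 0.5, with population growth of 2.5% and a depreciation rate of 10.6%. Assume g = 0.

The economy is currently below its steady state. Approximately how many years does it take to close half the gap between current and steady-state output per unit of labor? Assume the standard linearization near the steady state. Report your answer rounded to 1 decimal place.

t_½ ≈ 10.6 years

Near the steady state the convergence rate is λ = (1 − α)(n + δ).
λ = (1 − 0.5) × 0.131 = 0.5 × 0.131 = 0.0655
Half-life = ln 2 / λ = 0.6931 / 0.0655 ≈ 10.58 years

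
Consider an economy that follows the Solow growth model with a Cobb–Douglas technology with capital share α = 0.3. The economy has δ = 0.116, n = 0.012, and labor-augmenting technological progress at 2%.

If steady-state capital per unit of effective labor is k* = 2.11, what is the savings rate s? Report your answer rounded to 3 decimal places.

s ≈ 0.250

Steady state requires s·f(k) = (n + g + δ)·k, i.e. s·k^α = (n + g + δ)·k.
So s / (n + g + δ) = (k*)^(1−α) = 2.11^0.7 = 1.6865.
Therefore s = 1.6865 × (n + g + δ) = 1.6865 × 0.148 = 0.2496.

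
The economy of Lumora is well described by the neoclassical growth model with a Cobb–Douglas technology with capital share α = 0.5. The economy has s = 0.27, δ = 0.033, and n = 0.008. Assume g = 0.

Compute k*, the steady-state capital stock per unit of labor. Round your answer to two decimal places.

k* = 43.37

Steady state requires s·f(k) = (n + δ)·k, i.e. s·k^α = (n + δ)·k.
Dividing both sides by k: k^(1−α) = s / (n + δ).
k^0.5 = 0.27 / (0.008 + 0.033) = 0.27 / 0.041 = 6.5854
k* = 6.5854^(1/0.5) ≈ 43.3675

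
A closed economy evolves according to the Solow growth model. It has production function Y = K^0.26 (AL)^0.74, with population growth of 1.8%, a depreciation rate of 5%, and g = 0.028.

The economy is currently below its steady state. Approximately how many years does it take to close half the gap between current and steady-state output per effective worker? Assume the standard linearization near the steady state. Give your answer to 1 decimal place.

t_½ ≈ 9.8 years

Near the steady state the convergence rate is λ = (1 − α)(n + g + δ).
λ = (1 − 0.26) × 0.096 = 0.74 × 0.096 = 0.07104
Half-life = ln 2 / λ = 0.6931 / 0.07104 ≈ 9.76 years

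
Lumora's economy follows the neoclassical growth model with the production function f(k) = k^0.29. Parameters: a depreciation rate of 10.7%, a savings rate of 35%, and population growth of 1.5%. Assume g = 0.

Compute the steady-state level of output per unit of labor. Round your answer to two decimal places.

y* ≈ 1.54

In steady state, investment equals break-even investment: s·k^α = (n + δ)·k.
Rearranging, k^(1−α) = s / (n + δ).
k^0.71 = 0.35 / (0.015 + 0.107) = 0.35 / 0.122 = 2.8689
k* = 2.8689^(1/0.71) ≈ 4.4123
y* = (k*)^α = 4.4123^0.29 ≈ 1.5380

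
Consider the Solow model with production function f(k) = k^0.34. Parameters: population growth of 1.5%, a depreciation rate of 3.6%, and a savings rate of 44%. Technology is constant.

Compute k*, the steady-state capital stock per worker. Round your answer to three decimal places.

Steady state requires s·f(k) = (n + δ)·k, i.e. s·k^α = (n + δ)·k.
Dividing both sides by k: k^(1−α) = s / (n + δ).
k^0.66 = 0.44 / (0.015 + 0.036) = 0.44 / 0.051 = 8.6275
k* = 8.6275^(1/0.66) ≈ 26.1823

k* ≈ 26.182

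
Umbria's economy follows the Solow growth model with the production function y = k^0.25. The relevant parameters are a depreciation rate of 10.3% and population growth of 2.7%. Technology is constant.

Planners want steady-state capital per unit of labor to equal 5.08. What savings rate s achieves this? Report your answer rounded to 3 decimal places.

s ≈ 0.440

Steady state requires s·f(k) = (n + δ)·k, i.e. s·k^α = (n + δ)·k.
So s / (n + δ) = (k*)^(1−α) = 5.08^0.75 = 3.3837.
Therefore s = 3.3837 × (n + δ) = 3.3837 × 0.130 = 0.4399.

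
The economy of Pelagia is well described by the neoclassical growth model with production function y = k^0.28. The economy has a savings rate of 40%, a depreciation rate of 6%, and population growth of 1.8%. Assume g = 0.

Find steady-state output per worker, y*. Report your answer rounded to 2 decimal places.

y* = 1.89

Steady state requires s·f(k) = (n + δ)·k, i.e. s·k^α = (n + δ)·k.
Rearranging, k^(1−α) = s / (n + δ).
k^0.72 = 0.40 / (0.018 + 0.060) = 0.40 / 0.078 = 5.1282
k* = 5.1282^(1/0.72) ≈ 9.6842
y* = (k*)^α = 9.6842^0.28 ≈ 1.8884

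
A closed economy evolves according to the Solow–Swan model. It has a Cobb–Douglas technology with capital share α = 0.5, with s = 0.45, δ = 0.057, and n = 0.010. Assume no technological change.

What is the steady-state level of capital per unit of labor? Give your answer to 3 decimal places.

Steady state requires s·f(k) = (n + δ)·k, i.e. s·k^α = (n + δ)·k.
Rearranging, k^(1−α) = s / (n + δ).
k^0.5 = 0.45 / (0.010 + 0.057) = 0.45 / 0.067 = 6.7164
k* = 6.7164^(1/0.5) ≈ 45.1100

k* ≈ 45.110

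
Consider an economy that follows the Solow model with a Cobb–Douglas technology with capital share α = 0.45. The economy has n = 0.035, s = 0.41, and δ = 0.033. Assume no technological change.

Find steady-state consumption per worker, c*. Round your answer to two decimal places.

c* ≈ 2.57

In steady state, investment equals break-even investment: s·k^α = (n + δ)·k.
Rearranging, k^(1−α) = s / (n + δ).
k^0.55 = 0.41 / (0.035 + 0.033) = 0.41 / 0.068 = 6.0294
k* = 6.0294^(1/0.55) ≈ 26.2229
y* = (k*)^α = 26.2229^0.45 ≈ 4.3492
c* = (1 − s)·y* = (1 − 0.41) × 4.3492 ≈ 2.5660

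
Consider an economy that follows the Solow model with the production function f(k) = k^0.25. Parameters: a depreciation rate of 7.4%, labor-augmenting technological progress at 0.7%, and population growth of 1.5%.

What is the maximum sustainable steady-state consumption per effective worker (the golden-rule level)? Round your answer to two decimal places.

At the golden rule, f'(k) = n + g + δ, so α·k^(α−1) = n + g + δ and k_gold = (α/(n + g + δ))^(1/(1−α)).
k_gold = (0.25/0.096)^(1/0.75) = 2.6042^1.3333 ≈ 3.5828
c_gold = f(k_gold) − (n + g + δ)·k_gold = 1.3758 − 0.096×3.5828 ≈ 1.0319

c_gold ≈ 1.03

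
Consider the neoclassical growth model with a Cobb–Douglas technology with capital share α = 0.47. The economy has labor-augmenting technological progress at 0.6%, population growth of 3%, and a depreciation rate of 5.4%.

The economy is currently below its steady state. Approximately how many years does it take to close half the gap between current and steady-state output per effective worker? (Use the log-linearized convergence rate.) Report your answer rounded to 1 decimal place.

Near the steady state the convergence rate is λ = (1 − α)(n + g + δ).
λ = (1 − 0.47) × 0.090 = 0.53 × 0.090 = 0.0477
Half-life = ln 2 / λ = 0.6931 / 0.0477 ≈ 14.53 years

half-life ≈ 14.5 years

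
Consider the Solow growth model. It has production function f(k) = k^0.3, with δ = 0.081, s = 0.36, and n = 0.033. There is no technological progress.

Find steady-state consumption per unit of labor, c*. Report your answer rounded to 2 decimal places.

c* = 1.05

Steady state requires s·f(k) = (n + δ)·k, i.e. s·k^α = (n + δ)·k.
Rearranging, k^(1−α) = s / (n + δ).
k^0.7 = 0.36 / (0.033 + 0.081) = 0.36 / 0.114 = 3.1579
k* = 3.1579^(1/0.7) ≈ 5.1692
y* = (k*)^α = 5.1692^0.3 ≈ 1.6369
c* = (1 − s)·y* = (1 − 0.36) × 1.6369 ≈ 1.0476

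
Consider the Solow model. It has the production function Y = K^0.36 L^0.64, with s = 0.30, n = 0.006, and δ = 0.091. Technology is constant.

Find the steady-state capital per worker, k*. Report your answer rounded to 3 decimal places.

In steady state, investment equals break-even investment: s·k^α = (n + δ)·k.
Rearranging, k^(1−α) = s / (n + δ).
k^0.64 = 0.30 / (0.006 + 0.091) = 0.30 / 0.097 = 3.0928
k* = 3.0928^(1/0.64) ≈ 5.8368

k* = 5.837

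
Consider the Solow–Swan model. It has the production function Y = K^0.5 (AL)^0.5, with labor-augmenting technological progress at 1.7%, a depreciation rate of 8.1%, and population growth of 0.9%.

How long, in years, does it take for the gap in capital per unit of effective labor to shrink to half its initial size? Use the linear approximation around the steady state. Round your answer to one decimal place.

Near the steady state the convergence rate is λ = (1 − α)(n + g + δ).
λ = (1 − 0.5) × 0.107 = 0.5 × 0.107 = 0.0535
Half-life = ln 2 / λ = 0.6931 / 0.0535 ≈ 12.96 years

half-life ≈ 13.0 years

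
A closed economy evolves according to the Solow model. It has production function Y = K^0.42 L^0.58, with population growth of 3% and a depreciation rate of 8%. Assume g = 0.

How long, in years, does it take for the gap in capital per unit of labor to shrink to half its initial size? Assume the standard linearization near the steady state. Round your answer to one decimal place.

about 10.9 years

Near the steady state the convergence rate is λ = (1 − α)(n + δ).
λ = (1 − 0.42) × 0.110 = 0.58 × 0.110 = 0.0638
Half-life = ln 2 / λ = 0.6931 / 0.0638 ≈ 10.86 years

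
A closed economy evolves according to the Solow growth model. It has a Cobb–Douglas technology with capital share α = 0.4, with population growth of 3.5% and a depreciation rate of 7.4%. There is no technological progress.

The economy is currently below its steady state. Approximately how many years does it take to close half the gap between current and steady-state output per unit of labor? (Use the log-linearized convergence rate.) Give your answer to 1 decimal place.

t_½ ≈ 10.6 years

Near the steady state the convergence rate is λ = (1 − α)(n + δ).
λ = (1 − 0.4) × 0.109 = 0.6 × 0.109 = 0.0654
Half-life = ln 2 / λ = 0.6931 / 0.0654 ≈ 10.60 years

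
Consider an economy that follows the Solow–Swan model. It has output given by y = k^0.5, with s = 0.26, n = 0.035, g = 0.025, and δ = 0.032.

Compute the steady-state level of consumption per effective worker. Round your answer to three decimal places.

Steady state requires s·f(k) = (n + g + δ)·k, i.e. s·k^α = (n + g + δ)·k.
Dividing both sides by k: k^(1−α) = s / (n + g + δ).
k^0.5 = 0.26 / (0.035 + 0.025 + 0.032) = 0.26 / 0.092 = 2.8261
k* = 2.8261^(1/0.5) ≈ 7.9868
y* = (k*)^α = 7.9868^0.5 ≈ 2.8261
c* = (1 − s)·y* = (1 − 0.26) × 2.8261 ≈ 2.0913

c* = 2.091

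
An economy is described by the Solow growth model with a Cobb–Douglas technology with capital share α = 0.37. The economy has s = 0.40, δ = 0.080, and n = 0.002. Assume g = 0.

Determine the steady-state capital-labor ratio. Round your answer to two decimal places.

At the steady state, Δk = 0, so s·k^α = (n + δ)·k.
Rearranging, k^(1−α) = s / (n + δ).
k^0.63 = 0.40 / (0.002 + 0.080) = 0.40 / 0.082 = 4.8780
k* = 4.8780^(1/0.63) ≈ 12.3722

k* ≈ 12.37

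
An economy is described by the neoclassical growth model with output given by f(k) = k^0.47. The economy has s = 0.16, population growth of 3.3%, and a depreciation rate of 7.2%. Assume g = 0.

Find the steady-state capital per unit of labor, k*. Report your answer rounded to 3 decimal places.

k* ≈ 2.214

Steady state requires s·f(k) = (n + δ)·k, i.e. s·k^α = (n + δ)·k.
Rearranging, k^(1−α) = s / (n + δ).
k^0.53 = 0.16 / (0.033 + 0.072) = 0.16 / 0.105 = 1.5238
k* = 1.5238^(1/0.53) ≈ 2.2138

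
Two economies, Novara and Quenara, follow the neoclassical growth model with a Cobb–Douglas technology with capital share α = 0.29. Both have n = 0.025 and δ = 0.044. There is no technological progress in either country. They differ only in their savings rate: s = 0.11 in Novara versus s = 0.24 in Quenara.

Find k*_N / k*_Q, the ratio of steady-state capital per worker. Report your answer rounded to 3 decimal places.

ratio ≈ 0.333

Steady-state k* = [s/(n + δ)]^(1/(1−α)), so the ratio is [ (s_N/(n + δ)_N) / (s_Q/(n + δ)_Q) ]^1.4085.
s_N/(n + δ)_N = 0.11/0.069 = 1.5942; s_Q/(n + δ)_Q = 0.24/0.069 = 3.4783.
Ratio = (1.5942/3.4783)^1.4085 = 0.4583^1.4085 ≈ 0.3332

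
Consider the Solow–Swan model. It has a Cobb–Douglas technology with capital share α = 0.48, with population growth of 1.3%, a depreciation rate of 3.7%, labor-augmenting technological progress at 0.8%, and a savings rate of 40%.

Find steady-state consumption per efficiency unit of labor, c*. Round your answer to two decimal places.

At the steady state, Δk = 0, so s·k^α = (n + g + δ)·k.
Rearranging, k^(1−α) = s / (n + g + δ).
k^0.52 = 0.40 / (0.013 + 0.008 + 0.037) = 0.40 / 0.058 = 6.8966
k* = 6.8966^(1/0.52) ≈ 40.9977
y* = (k*)^α = 40.9977^0.48 ≈ 5.9446
c* = (1 − s)·y* = (1 − 0.40) × 5.9446 ≈ 3.5668

c* ≈ 3.57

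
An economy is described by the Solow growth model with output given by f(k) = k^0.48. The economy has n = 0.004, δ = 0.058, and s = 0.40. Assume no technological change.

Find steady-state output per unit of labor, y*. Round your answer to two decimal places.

At the steady state, Δk = 0, so s·k^α = (n + δ)·k.
Rearranging, k^(1−α) = s / (n + δ).
k^0.52 = 0.40 / (0.004 + 0.058) = 0.40 / 0.062 = 6.4516
k* = 6.4516^(1/0.52) ≈ 36.0622
y* = (k*)^α = 36.0622^0.48 ≈ 5.5897

y* ≈ 5.59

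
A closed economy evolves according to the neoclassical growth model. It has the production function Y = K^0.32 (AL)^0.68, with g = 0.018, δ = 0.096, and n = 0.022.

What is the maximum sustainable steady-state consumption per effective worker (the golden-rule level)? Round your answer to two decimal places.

At the golden rule, f'(k) = n + g + δ, so α·k^(α−1) = n + g + δ and k_gold = (α/(n + g + δ))^(1/(1−α)).
k_gold = (0.32/0.136)^(1/0.68) = 2.3529^1.4706 ≈ 3.5195
c_gold = f(k_gold) − (n + g + δ)·k_gold = 1.4958 − 0.136×3.5195 ≈ 1.0171

c_gold ≈ 1.02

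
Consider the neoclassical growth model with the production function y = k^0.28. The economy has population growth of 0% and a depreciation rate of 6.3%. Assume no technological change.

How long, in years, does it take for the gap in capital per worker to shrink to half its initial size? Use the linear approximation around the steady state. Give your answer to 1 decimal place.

about 15.3 years

Near the steady state the convergence rate is λ = (1 − α)(n + δ).
λ = (1 − 0.28) × 0.063 = 0.72 × 0.063 = 0.04536
Half-life = ln 2 / λ = 0.6931 / 0.04536 ≈ 15.28 years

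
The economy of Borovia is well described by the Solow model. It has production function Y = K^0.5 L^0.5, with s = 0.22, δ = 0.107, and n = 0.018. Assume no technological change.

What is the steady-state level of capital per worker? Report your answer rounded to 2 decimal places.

Steady state requires s·f(k) = (n + δ)·k, i.e. s·k^α = (n + δ)·k.
Rearranging, k^(1−α) = s / (n + δ).
k^0.5 = 0.22 / (0.018 + 0.107) = 0.22 / 0.125 = 1.7600
k* = 1.7600^(1/0.5) ≈ 3.0976

k* ≈ 3.10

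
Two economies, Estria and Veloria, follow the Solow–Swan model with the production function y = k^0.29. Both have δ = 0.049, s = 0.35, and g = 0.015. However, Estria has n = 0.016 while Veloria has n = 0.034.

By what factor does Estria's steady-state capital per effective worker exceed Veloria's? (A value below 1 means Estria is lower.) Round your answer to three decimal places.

k*_E / k*_V ≈ 1.331

Steady-state k* = [s/(n + g + δ)]^(1/(1−α)), so the ratio is [ (s_E/(n + g + δ)_E) / (s_V/(n + g + δ)_V) ]^1.4085.
s_E/(n + g + δ)_E = 0.35/0.080 = 4.3750; s_V/(n + g + δ)_V = 0.35/0.098 = 3.5714.
Ratio = (4.3750/3.5714)^1.4085 = 1.2250^1.4085 ≈ 1.3309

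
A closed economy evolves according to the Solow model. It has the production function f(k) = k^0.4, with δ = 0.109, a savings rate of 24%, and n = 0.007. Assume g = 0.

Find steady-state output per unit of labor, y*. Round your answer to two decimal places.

At the steady state, Δk = 0, so s·k^α = (n + δ)·k.
Dividing both sides by k: k^(1−α) = s / (n + δ).
k^0.6 = 0.24 / (0.007 + 0.109) = 0.24 / 0.116 = 2.0690
k* = 2.0690^(1/0.6) ≈ 3.3594
y* = (k*)^α = 3.3594^0.4 ≈ 1.6237

y* ≈ 1.62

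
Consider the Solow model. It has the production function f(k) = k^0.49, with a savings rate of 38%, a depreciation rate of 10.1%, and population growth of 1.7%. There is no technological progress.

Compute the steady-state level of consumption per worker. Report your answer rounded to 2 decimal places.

c* = 1.91

Steady state requires s·f(k) = (n + δ)·k, i.e. s·k^α = (n + δ)·k.
Rearranging, k^(1−α) = s / (n + δ).
k^0.51 = 0.38 / (0.017 + 0.101) = 0.38 / 0.118 = 3.2203
k* = 3.2203^(1/0.51) ≈ 9.9055
y* = (k*)^α = 9.9055^0.49 ≈ 3.0760
c* = (1 − s)·y* = (1 − 0.38) × 3.0760 ≈ 1.9071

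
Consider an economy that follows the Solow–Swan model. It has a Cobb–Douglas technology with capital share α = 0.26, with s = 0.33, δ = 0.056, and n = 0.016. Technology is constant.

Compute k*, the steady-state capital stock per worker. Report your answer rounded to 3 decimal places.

k* = 7.825

In steady state, investment equals break-even investment: s·k^α = (n + δ)·k.
Dividing both sides by k: k^(1−α) = s / (n + δ).
k^0.74 = 0.33 / (0.016 + 0.056) = 0.33 / 0.072 = 4.5833
k* = 4.5833^(1/0.74) ≈ 7.8250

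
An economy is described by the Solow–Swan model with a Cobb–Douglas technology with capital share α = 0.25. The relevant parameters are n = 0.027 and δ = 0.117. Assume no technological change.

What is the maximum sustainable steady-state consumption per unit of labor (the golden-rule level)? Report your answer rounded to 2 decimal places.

At the golden rule, f'(k) = n + δ, so α·k^(α−1) = n + δ and k_gold = (α/(n + δ))^(1/(1−α)).
k_gold = (0.25/0.144)^(1/0.75) = 1.7361^1.3333 ≈ 2.0865
c_gold = f(k_gold) − (n + δ)·k_gold = 1.2019 − 0.144×2.0865 ≈ 0.9014

c_gold ≈ 0.90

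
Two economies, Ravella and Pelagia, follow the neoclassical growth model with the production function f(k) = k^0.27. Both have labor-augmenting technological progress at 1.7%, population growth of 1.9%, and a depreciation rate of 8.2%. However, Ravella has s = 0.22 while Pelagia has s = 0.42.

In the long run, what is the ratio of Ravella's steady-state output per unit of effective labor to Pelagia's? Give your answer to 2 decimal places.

y*_R / y*_P ≈ 0.79

Steady-state y* = [s/(n + g + δ)]^(α/(1−α)), so the ratio is [ (s_R/(n + g + δ)_R) / (s_P/(n + g + δ)_P) ]^0.3699.
s_R/(n + g + δ)_R = 0.22/0.118 = 1.8644; s_P/(n + g + δ)_P = 0.42/0.118 = 3.5593.
Ratio = (1.8644/3.5593)^0.3699 = 0.5238^0.3699 ≈ 0.7873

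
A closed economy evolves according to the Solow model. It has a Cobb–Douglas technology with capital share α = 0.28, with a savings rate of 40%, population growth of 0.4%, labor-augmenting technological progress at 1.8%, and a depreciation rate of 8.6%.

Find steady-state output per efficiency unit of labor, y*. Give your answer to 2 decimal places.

y* ≈ 1.66

Steady state requires s·f(k) = (n + g + δ)·k, i.e. s·k^α = (n + g + δ)·k.
Dividing both sides by k: k^(1−α) = s / (n + g + δ).
k^0.72 = 0.40 / (0.004 + 0.018 + 0.086) = 0.40 / 0.108 = 3.7037
k* = 3.7037^(1/0.72) ≈ 6.1627
y* = (k*)^α = 6.1627^0.28 ≈ 1.6639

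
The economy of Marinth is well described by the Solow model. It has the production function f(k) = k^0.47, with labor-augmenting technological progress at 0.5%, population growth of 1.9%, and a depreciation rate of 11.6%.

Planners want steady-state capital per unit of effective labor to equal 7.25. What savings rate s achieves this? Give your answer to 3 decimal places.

s ≈ 0.400

At the steady state, Δk = 0, so s·k^α = (n + g + δ)·k.
So s / (n + g + δ) = (k*)^(1−α) = 7.25^0.53 = 2.8575.
Therefore s = 2.8575 × (n + g + δ) = 2.8575 × 0.140 = 0.4001.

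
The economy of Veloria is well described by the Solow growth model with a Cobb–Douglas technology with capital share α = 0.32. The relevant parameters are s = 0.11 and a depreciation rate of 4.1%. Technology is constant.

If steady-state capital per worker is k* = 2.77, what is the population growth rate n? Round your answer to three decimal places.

Steady state requires s·f(k) = (n + δ)·k, i.e. s·k^α = (n + δ)·k.
So s / (n + δ) = (k*)^(1−α) = 2.77^0.68 = 1.9993.
Therefore n + δ = s / 1.9993 = 0.11 / 1.9993 = 0.0550, so n = 0.0550 − 0.041 = 0.0140.

n ≈ 0.014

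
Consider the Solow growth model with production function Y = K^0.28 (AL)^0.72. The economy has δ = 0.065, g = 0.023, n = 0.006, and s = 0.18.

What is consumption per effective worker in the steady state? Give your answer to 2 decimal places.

At the steady state, Δk = 0, so s·k^α = (n + g + δ)·k.
Rearranging, k^(1−α) = s / (n + g + δ).
k^0.72 = 0.18 / (0.006 + 0.023 + 0.065) = 0.18 / 0.094 = 1.9149
k* = 1.9149^(1/0.72) ≈ 2.4653
y* = (k*)^α = 2.4653^0.28 ≈ 1.2874
c* = (1 − s)·y* = (1 − 0.18) × 1.2874 ≈ 1.0557

c* ≈ 1.06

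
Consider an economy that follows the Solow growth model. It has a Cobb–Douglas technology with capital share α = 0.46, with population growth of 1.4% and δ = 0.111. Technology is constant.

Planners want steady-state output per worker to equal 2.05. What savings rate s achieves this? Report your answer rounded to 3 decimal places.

s ≈ 0.290

In steady state, investment equals break-even investment: s·k^α = (n + δ)·k.
Since y* = [s/(n + δ)]^(α/(1−α)), we have s/(n + δ) = (y*)^((1−α)/α) = 2.05^1.1739 = 2.3226.
Therefore s = 2.3226 × (n + δ) = 2.3226 × 0.125 = 0.2903.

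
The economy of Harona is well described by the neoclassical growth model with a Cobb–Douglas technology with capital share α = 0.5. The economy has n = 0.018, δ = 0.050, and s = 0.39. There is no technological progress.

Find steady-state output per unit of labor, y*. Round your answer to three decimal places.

Steady state requires s·f(k) = (n + δ)·k, i.e. s·k^α = (n + δ)·k.
Rearranging, k^(1−α) = s / (n + δ).
k^0.5 = 0.39 / (0.018 + 0.050) = 0.39 / 0.068 = 5.7353
k* = 5.7353^(1/0.5) ≈ 32.8937
y* = (k*)^α = 32.8937^0.5 ≈ 5.7353

y* = 5.735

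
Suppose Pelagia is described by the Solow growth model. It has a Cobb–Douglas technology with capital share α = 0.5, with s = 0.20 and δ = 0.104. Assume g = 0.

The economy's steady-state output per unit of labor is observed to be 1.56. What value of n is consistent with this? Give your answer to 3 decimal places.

Steady state requires s·f(k) = (n + δ)·k, i.e. s·k^α = (n + δ)·k.
Since y* = [s/(n + δ)]^(α/(1−α)), we have s/(n + δ) = (y*)^((1−α)/α) = 1.56^1 = 1.5600.
Therefore n + δ = s / 1.5600 = 0.20 / 1.5600 = 0.1282, so n = 0.1282 − 0.104 = 0.0242.

n ≈ 0.024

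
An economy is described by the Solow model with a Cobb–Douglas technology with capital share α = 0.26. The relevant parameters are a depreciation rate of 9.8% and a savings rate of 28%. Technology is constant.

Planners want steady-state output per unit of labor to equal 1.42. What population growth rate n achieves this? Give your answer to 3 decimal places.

In steady state, investment equals break-even investment: s·k^α = (n + δ)·k.
Since y* = [s/(n + δ)]^(α/(1−α)), we have s/(n + δ) = (y*)^((1−α)/α) = 1.42^2.8462 = 2.7130.
Therefore n + δ = s / 2.7130 = 0.28 / 2.7130 = 0.1032, so n = 0.1032 − 0.098 = 0.0052.

n ≈ 0.005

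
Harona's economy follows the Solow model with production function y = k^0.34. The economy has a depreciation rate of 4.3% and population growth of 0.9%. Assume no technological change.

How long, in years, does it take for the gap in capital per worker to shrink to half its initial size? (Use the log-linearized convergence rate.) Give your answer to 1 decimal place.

t_½ ≈ 20.2 years

Near the steady state the convergence rate is λ = (1 − α)(n + δ).
λ = (1 − 0.34) × 0.052 = 0.66 × 0.052 = 0.03432
Half-life = ln 2 / λ = 0.6931 / 0.03432 ≈ 20.20 years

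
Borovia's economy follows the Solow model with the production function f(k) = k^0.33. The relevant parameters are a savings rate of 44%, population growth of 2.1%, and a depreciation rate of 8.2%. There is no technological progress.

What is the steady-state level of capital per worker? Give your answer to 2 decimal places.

k* ≈ 8.73

At the steady state, Δk = 0, so s·k^α = (n + δ)·k.
Rearranging, k^(1−α) = s / (n + δ).
k^0.67 = 0.44 / (0.021 + 0.082) = 0.44 / 0.103 = 4.2718
k* = 4.2718^(1/0.67) ≈ 8.7339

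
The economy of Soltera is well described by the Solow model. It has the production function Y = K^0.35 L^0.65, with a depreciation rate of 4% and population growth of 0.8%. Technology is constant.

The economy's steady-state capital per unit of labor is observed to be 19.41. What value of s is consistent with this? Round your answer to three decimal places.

s ≈ 0.330

Steady state requires s·f(k) = (n + δ)·k, i.e. s·k^α = (n + δ)·k.
So s / (n + δ) = (k*)^(1−α) = 19.41^0.65 = 6.8741.
Therefore s = 6.8741 × (n + δ) = 6.8741 × 0.048 = 0.3300.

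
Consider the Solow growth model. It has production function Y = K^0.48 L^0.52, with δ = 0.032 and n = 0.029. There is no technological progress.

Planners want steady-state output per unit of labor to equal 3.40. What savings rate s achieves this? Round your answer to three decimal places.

s ≈ 0.230

In steady state, investment equals break-even investment: s·k^α = (n + δ)·k.
Since y* = [s/(n + δ)]^(α/(1−α)), we have s/(n + δ) = (y*)^((1−α)/α) = 3.40^1.0833 = 3.7649.
Therefore s = 3.7649 × (n + δ) = 3.7649 × 0.061 = 0.2297.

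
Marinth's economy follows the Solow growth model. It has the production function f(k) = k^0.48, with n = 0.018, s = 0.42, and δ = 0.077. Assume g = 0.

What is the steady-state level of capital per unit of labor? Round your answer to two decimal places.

k* = 17.43

In steady state, investment equals break-even investment: s·k^α = (n + δ)·k.
Dividing both sides by k: k^(1−α) = s / (n + δ).
k^0.52 = 0.42 / (0.018 + 0.077) = 0.42 / 0.095 = 4.4211
k* = 4.4211^(1/0.52) ≈ 17.4343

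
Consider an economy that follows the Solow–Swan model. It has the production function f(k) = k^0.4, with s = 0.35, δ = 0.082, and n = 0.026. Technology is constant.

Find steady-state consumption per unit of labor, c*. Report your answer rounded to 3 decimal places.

Steady state requires s·f(k) = (n + δ)·k, i.e. s·k^α = (n + δ)·k.
Rearranging, k^(1−α) = s / (n + δ).
k^0.6 = 0.35 / (0.026 + 0.082) = 0.35 / 0.108 = 3.2407
k* = 3.2407^(1/0.6) ≈ 7.0968
y* = (k*)^α = 7.0968^0.4 ≈ 2.1899
c* = (1 − s)·y* = (1 − 0.35) × 2.1899 ≈ 1.4234

c* ≈ 1.423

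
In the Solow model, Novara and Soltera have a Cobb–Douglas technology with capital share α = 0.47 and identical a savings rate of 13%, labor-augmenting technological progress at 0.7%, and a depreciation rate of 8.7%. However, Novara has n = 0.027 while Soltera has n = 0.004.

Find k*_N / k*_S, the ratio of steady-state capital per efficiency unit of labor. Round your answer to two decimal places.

Steady-state k* = [s/(n + g + δ)]^(1/(1−α)), so the ratio is [ (s_N/(n + g + δ)_N) / (s_S/(n + g + δ)_S) ]^1.8868.
s_N/(n + g + δ)_N = 0.13/0.121 = 1.0744; s_S/(n + g + δ)_S = 0.13/0.098 = 1.3265.
Ratio = (1.0744/1.3265)^1.8868 = 0.8100^1.8868 ≈ 0.6719

k*_N / k*_S ≈ 0.67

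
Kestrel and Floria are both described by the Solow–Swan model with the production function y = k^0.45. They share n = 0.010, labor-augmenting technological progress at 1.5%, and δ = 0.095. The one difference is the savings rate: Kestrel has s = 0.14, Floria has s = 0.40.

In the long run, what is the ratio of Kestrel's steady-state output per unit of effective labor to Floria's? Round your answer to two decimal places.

Steady-state y* = [s/(n + g + δ)]^(α/(1−α)), so the ratio is [ (s_K/(n + g + δ)_K) / (s_F/(n + g + δ)_F) ]^0.8182.
s_K/(n + g + δ)_K = 0.14/0.120 = 1.1667; s_F/(n + g + δ)_F = 0.40/0.120 = 3.3333.
Ratio = (1.1667/3.3333)^0.8182 = 0.3500^0.8182 ≈ 0.4236

y*_K / y*_F ≈ 0.42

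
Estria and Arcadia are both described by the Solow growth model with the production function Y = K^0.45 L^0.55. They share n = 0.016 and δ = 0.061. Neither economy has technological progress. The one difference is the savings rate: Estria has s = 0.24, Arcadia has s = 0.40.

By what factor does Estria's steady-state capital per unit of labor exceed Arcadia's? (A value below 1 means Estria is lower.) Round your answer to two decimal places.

k*_E / k*_A ≈ 0.40

Steady-state k* = [s/(n + δ)]^(1/(1−α)), so the ratio is [ (s_E/(n + δ)_E) / (s_A/(n + δ)_A) ]^1.8182.
s_E/(n + δ)_E = 0.24/0.077 = 3.1169; s_A/(n + δ)_A = 0.40/0.077 = 5.1948.
Ratio = (3.1169/5.1948)^1.8182 = 0.6000^1.8182 ≈ 0.3950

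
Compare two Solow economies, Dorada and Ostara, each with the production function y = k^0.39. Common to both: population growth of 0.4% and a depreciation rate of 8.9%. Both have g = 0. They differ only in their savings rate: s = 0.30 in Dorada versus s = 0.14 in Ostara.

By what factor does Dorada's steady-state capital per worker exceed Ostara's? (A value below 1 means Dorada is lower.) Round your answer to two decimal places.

k*_D / k*_O ≈ 3.49

Steady-state k* = [s/(n + δ)]^(1/(1−α)), so the ratio is [ (s_D/(n + δ)_D) / (s_O/(n + δ)_O) ]^1.6393.
s_D/(n + δ)_D = 0.30/0.093 = 3.2258; s_O/(n + δ)_O = 0.14/0.093 = 1.5054.
Ratio = (3.2258/1.5054)^1.6393 = 2.1428^1.6393 ≈ 3.4880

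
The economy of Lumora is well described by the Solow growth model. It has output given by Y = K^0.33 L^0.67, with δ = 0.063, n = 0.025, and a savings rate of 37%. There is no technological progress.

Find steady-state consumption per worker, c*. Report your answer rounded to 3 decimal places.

c* = 1.278

Steady state requires s·f(k) = (n + δ)·k, i.e. s·k^α = (n + δ)·k.
Dividing both sides by k: k^(1−α) = s / (n + δ).
k^0.67 = 0.37 / (0.025 + 0.063) = 0.37 / 0.088 = 4.2045
k* = 4.2045^(1/0.67) ≈ 8.5294
y* = (k*)^α = 8.5294^0.33 ≈ 2.0286
c* = (1 − s)·y* = (1 − 0.37) × 2.0286 ≈ 1.2780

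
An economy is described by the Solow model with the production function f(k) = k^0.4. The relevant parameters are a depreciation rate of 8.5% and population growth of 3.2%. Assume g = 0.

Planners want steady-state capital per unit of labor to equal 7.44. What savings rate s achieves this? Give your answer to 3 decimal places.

s ≈ 0.390

In steady state, investment equals break-even investment: s·k^α = (n + δ)·k.
So s / (n + δ) = (k*)^(1−α) = 7.44^0.6 = 3.3338.
Therefore s = 3.3338 × (n + δ) = 3.3338 × 0.117 = 0.3901.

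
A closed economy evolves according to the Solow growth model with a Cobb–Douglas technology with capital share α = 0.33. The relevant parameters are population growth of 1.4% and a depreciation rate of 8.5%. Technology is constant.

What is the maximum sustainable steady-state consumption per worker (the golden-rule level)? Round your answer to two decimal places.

c_gold ≈ 1.21

At the golden rule, f'(k) = n + δ, so α·k^(α−1) = n + δ and k_gold = (α/(n + δ))^(1/(1−α)).
k_gold = (0.33/0.099)^(1/0.67) = 3.3333^1.4925 ≈ 6.0310
c_gold = f(k_gold) − (n + δ)·k_gold = 1.8094 − 0.099×6.0310 ≈ 1.2123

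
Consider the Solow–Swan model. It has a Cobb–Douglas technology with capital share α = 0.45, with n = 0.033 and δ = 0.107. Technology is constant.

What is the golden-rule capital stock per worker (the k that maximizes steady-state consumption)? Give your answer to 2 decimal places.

k_gold ≈ 8.36

The golden rule sets f'(k) = n + δ, i.e. α·k^(α−1) = n + δ.
So k^(1−α) = α / (n + δ) = 0.45 / 0.140 = 3.2143.
k_gold = 3.2143^(1/0.55) ≈ 8.3556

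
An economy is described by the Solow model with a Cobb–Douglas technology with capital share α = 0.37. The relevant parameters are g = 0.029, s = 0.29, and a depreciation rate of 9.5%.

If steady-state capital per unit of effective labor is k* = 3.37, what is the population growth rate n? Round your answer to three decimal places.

n ≈ 0.011

In steady state, investment equals break-even investment: s·k^α = (n + g + δ)·k.
So s / (n + g + δ) = (k*)^(1−α) = 3.37^0.63 = 2.1498.
Therefore n + g + δ = s / 2.1498 = 0.29 / 2.1498 = 0.1349, so n = 0.1349 − 0.124 = 0.0109.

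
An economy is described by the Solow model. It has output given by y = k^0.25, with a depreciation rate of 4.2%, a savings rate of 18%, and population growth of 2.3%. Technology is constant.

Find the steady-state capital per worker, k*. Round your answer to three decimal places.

At the steady state, Δk = 0, so s·k^α = (n + δ)·k.
Rearranging, k^(1−α) = s / (n + δ).
k^0.75 = 0.18 / (0.023 + 0.042) = 0.18 / 0.065 = 2.7692
k* = 2.7692^(1/0.75) ≈ 3.8887

k* = 3.889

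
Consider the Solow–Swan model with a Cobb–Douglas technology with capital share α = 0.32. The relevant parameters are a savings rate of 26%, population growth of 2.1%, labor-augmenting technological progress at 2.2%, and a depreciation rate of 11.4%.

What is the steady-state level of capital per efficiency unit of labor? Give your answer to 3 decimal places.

k* = 2.100

At the steady state, Δk = 0, so s·k^α = (n + g + δ)·k.
Dividing both sides by k: k^(1−α) = s / (n + g + δ).
k^0.68 = 0.26 / (0.021 + 0.022 + 0.114) = 0.26 / 0.157 = 1.6561
k* = 1.6561^(1/0.68) ≈ 2.0998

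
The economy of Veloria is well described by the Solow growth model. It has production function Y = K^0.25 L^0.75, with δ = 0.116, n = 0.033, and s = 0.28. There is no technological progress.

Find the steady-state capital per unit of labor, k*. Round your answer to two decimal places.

k* = 2.32

In steady state, investment equals break-even investment: s·k^α = (n + δ)·k.
Dividing both sides by k: k^(1−α) = s / (n + δ).
k^0.75 = 0.28 / (0.033 + 0.116) = 0.28 / 0.149 = 1.8792
k* = 1.8792^(1/0.75) ≈ 2.3190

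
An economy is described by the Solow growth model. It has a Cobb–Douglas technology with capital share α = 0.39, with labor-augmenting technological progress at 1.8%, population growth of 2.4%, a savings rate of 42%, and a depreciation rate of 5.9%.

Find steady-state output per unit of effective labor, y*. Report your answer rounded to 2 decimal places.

y* ≈ 2.49

At the steady state, Δk = 0, so s·k^α = (n + g + δ)·k.
Rearranging, k^(1−α) = s / (n + g + δ).
k^0.61 = 0.42 / (0.024 + 0.018 + 0.059) = 0.42 / 0.101 = 4.1584
k* = 4.1584^(1/0.61) ≈ 10.3427
y* = (k*)^α = 10.3427^0.39 ≈ 2.4872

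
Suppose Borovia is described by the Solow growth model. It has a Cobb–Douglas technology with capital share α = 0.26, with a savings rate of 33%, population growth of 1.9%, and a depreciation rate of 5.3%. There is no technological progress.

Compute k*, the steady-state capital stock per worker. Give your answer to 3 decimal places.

k* = 7.825

In steady state, investment equals break-even investment: s·k^α = (n + δ)·k.
Rearranging, k^(1−α) = s / (n + δ).
k^0.74 = 0.33 / (0.019 + 0.053) = 0.33 / 0.072 = 4.5833
k* = 4.5833^(1/0.74) ≈ 7.8250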